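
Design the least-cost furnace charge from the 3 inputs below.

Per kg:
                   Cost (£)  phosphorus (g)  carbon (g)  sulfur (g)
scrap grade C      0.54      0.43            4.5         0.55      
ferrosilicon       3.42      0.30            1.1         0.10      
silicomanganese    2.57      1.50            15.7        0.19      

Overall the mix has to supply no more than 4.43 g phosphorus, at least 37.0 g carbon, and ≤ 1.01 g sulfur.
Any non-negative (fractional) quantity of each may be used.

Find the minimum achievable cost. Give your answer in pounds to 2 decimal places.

£5.83

Let x1 = kg of scrap grade C, x2 = kg of ferrosilicon, x3 = kg of silicomanganese.
Minimise 0.54x1 + 3.42x2 + 2.57x3 s.t.:
  0.43x1 + 0.3x2 + 1.5x3 ≤ 4.43   (phosphorus)
  4.5x1 + 1.1x2 + 15.7x3 ≥ 37   (carbon)
  0.55x1 + 0.1x2 + 0.19x3 ≤ 1.01   (sulfur)
  x1, x2, x3 ≥ 0.
At the optimum only scrap grade C, silicomanganese are positive (ferrosilicon = 0). There the carbon and sulfur constraints are tight.
So scrap grade C = 1.135 kg, silicomanganese = 2.031 kg.
Objective = 0.54·1.135 + 2.57·2.031 = 5.8326.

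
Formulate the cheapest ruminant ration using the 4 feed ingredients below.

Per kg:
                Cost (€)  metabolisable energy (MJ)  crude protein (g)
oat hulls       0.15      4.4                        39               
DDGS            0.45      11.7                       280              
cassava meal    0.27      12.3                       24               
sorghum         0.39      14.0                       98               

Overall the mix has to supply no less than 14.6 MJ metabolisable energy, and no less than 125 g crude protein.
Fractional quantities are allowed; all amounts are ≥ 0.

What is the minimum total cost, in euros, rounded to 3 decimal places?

Treat it as an LP. Let x1 = kg of oat hulls, x2 = kg of DDGS, x3 = kg of cassava meal, x4 = kg of sorghum.
Minimise 0.15x1 + 0.45x2 + 0.27x3 + 0.39x4 with:
  4.4x1 + 11.7x2 + 12.3x3 + 14x4 ≥ 14.6   (metabolisable energy)
  39x1 + 280x2 + 24x3 + 98x4 ≥ 125   (crude protein)
  x1, x2, x3, x4 ≥ 0.
At the optimum only DDGS, cassava meal are positive (oat hulls, sorghum = 0). Binding constraints: metabolisable energy and crude protein.
That vertex is x2 = 0.3753, x3 = 0.83.
Cost = 0.45·0.3753 + 0.27·0.83 = 0.39299.

€0.393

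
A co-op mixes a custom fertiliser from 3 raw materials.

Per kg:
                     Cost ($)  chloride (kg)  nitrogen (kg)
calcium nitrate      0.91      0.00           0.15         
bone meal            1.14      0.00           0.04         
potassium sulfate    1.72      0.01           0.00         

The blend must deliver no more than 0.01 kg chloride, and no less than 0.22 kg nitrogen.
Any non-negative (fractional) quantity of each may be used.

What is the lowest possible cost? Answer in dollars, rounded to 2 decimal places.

This is a linear program. Let x1 = kg of calcium nitrate, x2 = kg of bone meal, x3 = kg of potassium sulfate.
Minimize 0.91x1 + 1.14x2 + 1.72x3 with:
  0.01x3 ≤ 0.01   (chloride)
  0.15x1 + 0.04x2 ≥ 0.22   (nitrogen)
  x1, x2, x3 ≥ 0.
The cheapest feasible vertex uses only calcium nitrate; bone meal, potassium sulfate are not used. Binding constraint: nitrogen.
So calcium nitrate = 1.467 kg.
Cost = 0.91·1.467 = 1.33497.

$1.33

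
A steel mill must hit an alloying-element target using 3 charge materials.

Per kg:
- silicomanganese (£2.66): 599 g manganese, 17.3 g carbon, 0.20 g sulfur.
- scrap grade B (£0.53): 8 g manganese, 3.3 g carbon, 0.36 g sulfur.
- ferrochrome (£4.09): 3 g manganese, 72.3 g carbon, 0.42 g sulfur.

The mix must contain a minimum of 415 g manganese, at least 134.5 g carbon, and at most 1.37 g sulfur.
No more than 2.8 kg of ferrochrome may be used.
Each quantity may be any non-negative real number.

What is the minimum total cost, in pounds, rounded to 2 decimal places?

Treat it as an LP. Let x1 = kg of silicomanganese, x2 = kg of scrap grade B, x3 = kg of ferrochrome.
Minimize 2.66x1 + 0.53x2 + 4.09x3 s.t.:
  599x1 + 8x2 + 3x3 ≥ 415   (manganese)
  17.3x1 + 3.3x2 + 72.3x3 ≥ 134.5   (carbon)
  0.2x1 + 0.36x2 + 0.42x3 ≤ 1.37   (sulfur)
  x3 ≤ 2.8
  x1, x2, x3 ≥ 0.
The cheapest feasible vertex uses only silicomanganese, ferrochrome; scrap grade B is not used. Binding constraints: manganese and carbon.
Optimal quantities: silicomanganese = 0.6843 kg, ferrochrome = 1.697 kg.
Objective = 2.66·0.6843 + 4.09·1.697 = 8.7610.

£8.76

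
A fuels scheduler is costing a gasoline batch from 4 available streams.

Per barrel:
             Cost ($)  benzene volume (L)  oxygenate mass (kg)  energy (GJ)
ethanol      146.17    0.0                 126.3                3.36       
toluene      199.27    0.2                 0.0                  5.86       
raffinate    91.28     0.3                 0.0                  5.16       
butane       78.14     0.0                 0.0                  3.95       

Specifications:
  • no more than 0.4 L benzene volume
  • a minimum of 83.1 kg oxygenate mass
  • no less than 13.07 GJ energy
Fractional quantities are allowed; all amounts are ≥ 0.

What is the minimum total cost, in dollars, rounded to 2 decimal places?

Treat it as an LP. Let x1 = barrels of ethanol, x2 = barrels of toluene, x3 = barrels of raffinate, x4 = barrels of butane.
Minimise 146.17x1 + 199.27x2 + 91.28x3 + 78.14x4 subject to:
  0.2x2 + 0.3x3 ≤ 0.4   (benzene volume)
  126.3x1 ≥ 83.1   (oxygenate mass)
  3.36x1 + 5.86x2 + 5.16x3 + 3.95x4 ≥ 13.07   (energy)
  x1, x2, x3, x4 ≥ 0.
The minimum-cost mix takes nothing from toluene — only ethanol, raffinate, butane. Binding constraints: benzene volume, oxygenate mass, energy.
That vertex is x1 = 0.65796, x3 = 1.3333, x4 = 1.0074.
Hence cost = 146.17·0.65796 + 91.28·1.3333 + 78.14·1.0074 = $296.5959.

$296.60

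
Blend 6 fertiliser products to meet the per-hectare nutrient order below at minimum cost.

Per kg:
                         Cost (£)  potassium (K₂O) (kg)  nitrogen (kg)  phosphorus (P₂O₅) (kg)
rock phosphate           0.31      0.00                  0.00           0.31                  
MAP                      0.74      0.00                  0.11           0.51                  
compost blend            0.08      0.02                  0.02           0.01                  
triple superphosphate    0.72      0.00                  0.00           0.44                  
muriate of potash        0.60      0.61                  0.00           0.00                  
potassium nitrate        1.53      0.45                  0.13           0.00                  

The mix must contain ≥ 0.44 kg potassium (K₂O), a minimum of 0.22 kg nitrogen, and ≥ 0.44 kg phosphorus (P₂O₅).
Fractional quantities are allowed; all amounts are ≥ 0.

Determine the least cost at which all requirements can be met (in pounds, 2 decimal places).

£1.39

This is a linear program. Let x1 = kg of rock phosphate, x2 = kg of MAP, x3 = kg of compost blend, x4 = kg of triple superphosphate, x5 = kg of muriate of potash, x6 = kg of potassium nitrate.
min 0.31x1 + 0.74x2 + 0.08x3 + 0.72x4 + 0.6x5 + 1.53x6 subject to:
  0.02x3 + 0.61x5 + 0.45x6 ≥ 0.44   (potassium (K₂O))
  0.11x2 + 0.02x3 + 0.13x6 ≥ 0.22   (nitrogen)
  0.31x1 + 0.51x2 + 0.01x3 + 0.44x4 ≥ 0.44   (phosphorus (P₂O₅))
  x1, x2, x3, x4, x5, x6 ≥ 0.
The optimal basis is {MAP, compost blend, muriate of potash}; rock phosphate, triple superphosphate, potassium nitrate drop out. The potassium (K₂O), nitrogen, phosphorus (P₂O₅) requirements are met with equality.
That vertex is x2 = 0.7253, x3 = 7.011, x5 = 0.4914.
Cost = 0.74·0.7253 + 0.08·7.011 + 0.6·0.4914 = 1.3924.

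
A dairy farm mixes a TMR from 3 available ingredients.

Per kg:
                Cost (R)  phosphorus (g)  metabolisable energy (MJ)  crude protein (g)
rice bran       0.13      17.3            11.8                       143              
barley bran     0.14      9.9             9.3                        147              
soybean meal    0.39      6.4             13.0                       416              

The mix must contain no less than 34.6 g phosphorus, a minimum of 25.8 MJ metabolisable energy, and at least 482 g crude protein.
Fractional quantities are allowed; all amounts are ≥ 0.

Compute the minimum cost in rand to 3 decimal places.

R0.438

Let x1 = kg of rice bran, x2 = kg of barley bran, x3 = kg of soybean meal.
min 0.13x1 + 0.14x2 + 0.39x3 subject to:
  17.3x1 + 9.9x2 + 6.4x3 ≥ 34.6   (phosphorus)
  11.8x1 + 9.3x2 + 13x3 ≥ 25.8   (metabolisable energy)
  143x1 + 147x2 + 416x3 ≥ 482   (crude protein)
  x1, x2, x3 ≥ 0.
At the optimum only rice bran is positive (barley bran, soybean meal = 0). Binding constraint: crude protein.
That vertex is x1 = 3.371.
Total cost: 0.13·3.371 = 0.43823.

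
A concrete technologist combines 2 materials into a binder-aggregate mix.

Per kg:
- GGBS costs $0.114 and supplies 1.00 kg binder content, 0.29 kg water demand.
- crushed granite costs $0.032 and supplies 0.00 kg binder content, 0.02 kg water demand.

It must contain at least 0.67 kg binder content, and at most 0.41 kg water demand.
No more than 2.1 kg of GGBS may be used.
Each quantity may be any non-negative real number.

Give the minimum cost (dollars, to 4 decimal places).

$0.0764

Treat it as an LP. Let x1 = kg of GGBS, x2 = kg of crushed granite.
Minimise 0.114x1 + 0.032x2 with:
  1x1 ≥ 0.67   (binder content)
  0.29x1 + 0.02x2 ≤ 0.41   (water demand)
  x1 ≤ 2.1
  x1, x2 ≥ 0.
At the optimum only GGBS is positive (crushed granite = 0). Binding constraint: binder content.
Solving gives x1 = 0.67.
Objective = 0.114·0.67 = 0.076380.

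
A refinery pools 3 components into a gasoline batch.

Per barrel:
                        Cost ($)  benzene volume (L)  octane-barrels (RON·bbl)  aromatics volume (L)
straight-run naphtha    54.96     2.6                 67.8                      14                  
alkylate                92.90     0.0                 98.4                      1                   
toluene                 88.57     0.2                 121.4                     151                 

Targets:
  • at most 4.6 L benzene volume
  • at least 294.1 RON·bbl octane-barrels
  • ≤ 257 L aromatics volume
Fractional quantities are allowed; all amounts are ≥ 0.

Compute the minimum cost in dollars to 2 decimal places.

Let x1 = barrels of straight-run naphtha, x2 = barrels of alkylate, x3 = barrels of toluene.
Minimize 54.96x1 + 92.9x2 + 88.57x3 subject to:
  2.6x1 + 0.2x3 ≤ 4.6   (benzene volume)
  67.8x1 + 98.4x2 + 121.4x3 ≥ 294.1   (octane-barrels)
  14x1 + 1x2 + 151x3 ≤ 257   (aromatics volume)
  x1, x2, x3 ≥ 0.
The minimum-cost mix takes nothing from alkylate — only straight-run naphtha, toluene. Binding constraints: octane-barrels and aromatics volume.
That vertex is x1 = 1.54708, x3 = 1.55855.
Cost = 54.96·1.54708 + 88.57·1.55855 = 223.0683.

$223.07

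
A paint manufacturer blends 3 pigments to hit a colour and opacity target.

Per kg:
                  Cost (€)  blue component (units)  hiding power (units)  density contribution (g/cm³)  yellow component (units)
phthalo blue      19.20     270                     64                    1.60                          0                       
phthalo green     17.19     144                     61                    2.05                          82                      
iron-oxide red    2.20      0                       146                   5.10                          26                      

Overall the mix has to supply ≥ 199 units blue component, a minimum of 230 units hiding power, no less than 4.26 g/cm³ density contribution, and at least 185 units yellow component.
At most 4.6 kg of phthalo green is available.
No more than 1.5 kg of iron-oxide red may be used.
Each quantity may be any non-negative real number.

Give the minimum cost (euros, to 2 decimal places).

Let x1 = kg of phthalo blue, x2 = kg of phthalo green, x3 = kg of iron-oxide red.
Minimise 19.2x1 + 17.19x2 + 2.2x3 s.t.:
  270x1 + 144x2 ≥ 199   (blue component)
  64x1 + 61x2 + 146x3 ≥ 230   (hiding power)
  1.6x1 + 2.05x2 + 5.1x3 ≥ 4.26   (density contribution)
  82x2 + 26x3 ≥ 185   (yellow component)
  x2 ≤ 4.6
  x3 ≤ 1.5
  x1, x2, x3 ≥ 0.
The minimum-cost mix takes nothing from phthalo blue — only phthalo green, iron-oxide red. The yellow component and the iron-oxide red cap requirements are met with equality.
Optimal quantities: phthalo green = 1.7805 kg, iron-oxide red = 1.5 kg.
Objective = 17.19·1.7805 + 2.2·1.5 = 33.9068.

€33.91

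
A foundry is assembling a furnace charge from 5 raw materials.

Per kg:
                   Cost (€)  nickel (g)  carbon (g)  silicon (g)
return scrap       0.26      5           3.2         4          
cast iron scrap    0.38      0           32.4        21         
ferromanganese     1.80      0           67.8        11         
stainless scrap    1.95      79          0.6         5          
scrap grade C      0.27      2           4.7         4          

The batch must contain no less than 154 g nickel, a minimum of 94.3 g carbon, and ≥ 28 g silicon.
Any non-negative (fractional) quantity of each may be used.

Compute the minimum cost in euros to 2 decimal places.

€4.89

Set it up as a linear program. Let x1 = kg of return scrap, x2 = kg of cast iron scrap, x3 = kg of ferromanganese, x4 = kg of stainless scrap, x5 = kg of scrap grade C.
Minimize 0.26x1 + 0.38x2 + 1.8x3 + 1.95x4 + 0.27x5 s.t.:
  5x1 + 79x4 + 2x5 ≥ 154   (nickel)
  3.2x1 + 32.4x2 + 67.8x3 + 0.6x4 + 4.7x5 ≥ 94.3   (carbon)
  4x1 + 21x2 + 11x3 + 5x4 + 4x5 ≥ 28   (silicon)
  x1, x2, x3, x4, x5 ≥ 0.
The cheapest feasible vertex uses only cast iron scrap, stainless scrap; return scrap, ferromanganese, scrap grade C are not used. There the nickel and carbon constraints are tight.
That vertex is x2 = 2.874, x4 = 1.949.
Total cost: 0.38·2.874 + 1.95·1.949 = 4.8927.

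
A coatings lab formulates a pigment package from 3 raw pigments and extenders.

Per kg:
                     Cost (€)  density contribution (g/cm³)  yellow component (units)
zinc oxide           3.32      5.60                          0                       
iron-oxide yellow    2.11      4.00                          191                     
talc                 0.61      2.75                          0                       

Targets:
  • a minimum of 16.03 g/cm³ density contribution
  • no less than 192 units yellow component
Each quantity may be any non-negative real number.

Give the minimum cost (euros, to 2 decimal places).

€4.78

Set it up as a linear program. Let x1 = kg of zinc oxide, x2 = kg of iron-oxide yellow, x3 = kg of talc.
min 3.32x1 + 2.11x2 + 0.61x3 with:
  5.6x1 + 4x2 + 2.75x3 ≥ 16.03   (density contribution)
  191x2 ≥ 192   (yellow component)
  x1, x2, x3 ≥ 0.
The cheapest feasible vertex uses only iron-oxide yellow, talc; zinc oxide is not used. Binding constraints: density contribution and yellow component.
That vertex is x2 = 1.005, x3 = 4.367.
Cost = 2.11·1.005 + 0.61·4.367 = 4.7844.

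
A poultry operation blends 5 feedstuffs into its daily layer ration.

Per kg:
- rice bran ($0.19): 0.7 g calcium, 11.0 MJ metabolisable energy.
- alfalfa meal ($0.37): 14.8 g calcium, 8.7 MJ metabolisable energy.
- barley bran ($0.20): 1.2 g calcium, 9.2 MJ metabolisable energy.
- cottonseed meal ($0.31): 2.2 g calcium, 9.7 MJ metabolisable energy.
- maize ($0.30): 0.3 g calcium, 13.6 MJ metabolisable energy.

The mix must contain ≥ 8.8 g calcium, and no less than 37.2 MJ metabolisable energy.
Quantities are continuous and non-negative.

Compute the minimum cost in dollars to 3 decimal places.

This is a linear program. Let x1 = kg of rice bran, x2 = kg of alfalfa meal, x3 = kg of barley bran, x4 = kg of cottonseed meal, x5 = kg of maize.
Minimize 0.19x1 + 0.37x2 + 0.2x3 + 0.31x4 + 0.3x5 with:
  0.7x1 + 14.8x2 + 1.2x3 + 2.2x4 + 0.3x5 ≥ 8.8   (calcium)
  11x1 + 8.7x2 + 9.2x3 + 9.7x4 + 13.6x5 ≥ 37.2   (metabolisable energy)
  x1, x2, x3, x4, x5 ≥ 0.
The optimal basis is {rice bran, alfalfa meal}; barley bran, cottonseed meal, maize drop out. Binding constraints: calcium and metabolisable energy.
Solving gives x1 = 3.025, x2 = 0.4515.
Hence cost = 0.19·3.025 + 0.37·0.4515 = $0.74181.

$0.742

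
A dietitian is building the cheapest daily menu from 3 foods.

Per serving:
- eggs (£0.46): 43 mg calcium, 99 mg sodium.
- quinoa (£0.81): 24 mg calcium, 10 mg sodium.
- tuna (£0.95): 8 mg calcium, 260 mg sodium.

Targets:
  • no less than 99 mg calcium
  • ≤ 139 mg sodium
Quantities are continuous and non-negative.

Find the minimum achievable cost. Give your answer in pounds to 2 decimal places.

£2.15

Treat it as an LP. Let x1 = servings of eggs, x2 = servings of quinoa, x3 = servings of tuna.
Minimise 0.46x1 + 0.81x2 + 0.95x3 subject to:
  43x1 + 24x2 + 8x3 ≥ 99   (calcium)
  99x1 + 10x2 + 260x3 ≤ 139   (sodium)
  x1, x2, x3 ≥ 0.
The optimal basis is {eggs, quinoa}; tuna drops out. The calcium and sodium requirements are met with equality.
Optimal quantities: eggs = 1.206 servings, quinoa = 1.965 servings.
Objective = 0.46·1.206 + 0.81·1.965 = 2.1464.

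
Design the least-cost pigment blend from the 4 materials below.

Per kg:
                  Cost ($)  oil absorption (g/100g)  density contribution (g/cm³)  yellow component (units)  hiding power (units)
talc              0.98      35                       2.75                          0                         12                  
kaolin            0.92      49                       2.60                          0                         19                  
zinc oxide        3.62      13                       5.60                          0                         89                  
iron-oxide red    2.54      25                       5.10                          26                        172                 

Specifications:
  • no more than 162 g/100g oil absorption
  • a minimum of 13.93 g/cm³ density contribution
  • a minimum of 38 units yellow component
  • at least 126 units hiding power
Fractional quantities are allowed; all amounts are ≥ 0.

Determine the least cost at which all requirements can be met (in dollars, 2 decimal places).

$6.00

Treat it as an LP. Let x1 = kg of talc, x2 = kg of kaolin, x3 = kg of zinc oxide, x4 = kg of iron-oxide red.
min 0.98x1 + 0.92x2 + 3.62x3 + 2.54x4 s.t.:
  35x1 + 49x2 + 13x3 + 25x4 ≤ 162   (oil absorption)
  2.75x1 + 2.6x2 + 5.6x3 + 5.1x4 ≥ 13.93   (density contribution)
  26x4 ≥ 38   (yellow component)
  12x1 + 19x2 + 89x3 + 172x4 ≥ 126   (hiding power)
  x1, x2, x3, x4 ≥ 0.
The minimum-cost mix takes nothing from talc, zinc oxide — only kaolin, iron-oxide red. The density contribution and yellow component requirements are met with equality.
Solving gives x2 = 2.4908, x4 = 1.4615.
Total cost: 0.92·2.4908 + 2.54·1.4615 = 6.0037.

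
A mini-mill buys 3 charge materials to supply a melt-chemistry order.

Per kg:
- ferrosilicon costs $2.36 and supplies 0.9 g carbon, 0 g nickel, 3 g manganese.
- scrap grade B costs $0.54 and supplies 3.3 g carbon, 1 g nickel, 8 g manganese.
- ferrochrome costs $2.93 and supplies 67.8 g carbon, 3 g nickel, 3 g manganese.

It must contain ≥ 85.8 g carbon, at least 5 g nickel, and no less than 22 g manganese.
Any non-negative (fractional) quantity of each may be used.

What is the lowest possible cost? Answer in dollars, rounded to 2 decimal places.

$4.63

Set it up as a linear program. Let x1 = kg of ferrosilicon, x2 = kg of scrap grade B, x3 = kg of ferrochrome.
min 2.36x1 + 0.54x2 + 2.93x3 with:
  0.9x1 + 3.3x2 + 67.8x3 ≥ 85.8   (carbon)
  1x2 + 3x3 ≥ 5   (nickel)
  3x1 + 8x2 + 3x3 ≥ 22   (manganese)
  x1, x2, x3 ≥ 0.
The optimal basis is {scrap grade B, ferrochrome}; ferrosilicon drops out. The carbon and manganese requirements are met with equality.
Solving gives x2 = 2.318, x3 = 1.153.
Cost = 0.54·2.318 + 2.93·1.153 = 4.6300.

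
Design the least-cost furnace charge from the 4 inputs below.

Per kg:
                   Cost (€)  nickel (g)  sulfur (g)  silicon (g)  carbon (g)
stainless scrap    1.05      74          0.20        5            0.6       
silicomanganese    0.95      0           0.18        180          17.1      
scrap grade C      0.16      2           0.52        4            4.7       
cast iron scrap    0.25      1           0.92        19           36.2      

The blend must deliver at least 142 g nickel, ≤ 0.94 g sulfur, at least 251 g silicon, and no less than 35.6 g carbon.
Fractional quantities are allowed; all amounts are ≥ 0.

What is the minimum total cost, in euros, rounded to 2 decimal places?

Let x1 = kg of stainless scrap, x2 = kg of silicomanganese, x3 = kg of scrap grade C, x4 = kg of cast iron scrap.
min 1.05x1 + 0.95x2 + 0.16x3 + 0.25x4 subject to:
  74x1 + 2x3 + 1x4 ≥ 142   (nickel)
  0.2x1 + 0.18x2 + 0.52x3 + 0.92x4 ≤ 0.94   (sulfur)
  5x1 + 180x2 + 4x3 + 19x4 ≥ 251   (silicon)
  0.6x1 + 17.1x2 + 4.7x3 + 36.2x4 ≥ 35.6   (carbon)
  x1, x2, x3, x4 ≥ 0.
The optimal basis is {stainless scrap, silicomanganese, cast iron scrap}; scrap grade C drops out. The nickel, silicon, carbon requirements are met with equality.
That vertex is x1 = 1.914, x2 = 1.306, x4 = 0.3348.
Total cost: 1.05·1.914 + 0.95·1.306 + 0.25·0.3348 = 3.3341.

€3.33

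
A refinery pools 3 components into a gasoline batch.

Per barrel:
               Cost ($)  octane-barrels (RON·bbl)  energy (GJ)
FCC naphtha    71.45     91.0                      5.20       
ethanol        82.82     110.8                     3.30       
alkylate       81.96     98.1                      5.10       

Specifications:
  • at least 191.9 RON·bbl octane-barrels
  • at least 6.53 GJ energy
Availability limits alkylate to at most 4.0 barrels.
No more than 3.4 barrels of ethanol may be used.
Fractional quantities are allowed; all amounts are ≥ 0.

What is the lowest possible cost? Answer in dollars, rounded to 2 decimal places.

$144.56

Let x1 = barrels of FCC naphtha, x2 = barrels of ethanol, x3 = barrels of alkylate.
Minimise 71.45x1 + 82.82x2 + 81.96x3 with:
  91x1 + 110.8x2 + 98.1x3 ≥ 191.9   (octane-barrels)
  5.2x1 + 3.3x2 + 5.1x3 ≥ 6.53   (energy)
  x3 ≤ 4
  x2 ≤ 3.4
  x1, x2, x3 ≥ 0.
The optimal basis is {FCC naphtha, ethanol}; alkylate drops out. The octane-barrels and energy requirements are met with equality.
Optimal quantities: FCC naphtha = 0.32717 barrels, ethanol = 1.4632 barrels.
Objective = 71.45·0.32717 + 82.82·1.4632 = 144.5585.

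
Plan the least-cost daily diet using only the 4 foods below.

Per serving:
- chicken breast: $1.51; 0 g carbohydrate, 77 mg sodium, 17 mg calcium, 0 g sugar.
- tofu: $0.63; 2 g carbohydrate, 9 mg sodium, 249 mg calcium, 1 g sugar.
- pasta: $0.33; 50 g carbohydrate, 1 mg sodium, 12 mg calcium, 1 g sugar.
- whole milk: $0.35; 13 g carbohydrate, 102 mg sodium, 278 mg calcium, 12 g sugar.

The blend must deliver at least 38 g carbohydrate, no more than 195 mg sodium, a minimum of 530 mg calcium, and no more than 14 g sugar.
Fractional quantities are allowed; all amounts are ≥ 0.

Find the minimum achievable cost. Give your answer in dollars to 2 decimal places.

Treat it as an LP. Let x1 = servings of chicken breast, x2 = servings of tofu, x3 = servings of pasta, x4 = servings of whole milk.
min 1.51x1 + 0.63x2 + 0.33x3 + 0.35x4 with:
  2x2 + 50x3 + 13x4 ≥ 38   (carbohydrate)
  77x1 + 9x2 + 1x3 + 102x4 ≤ 195   (sodium)
  17x1 + 249x2 + 12x3 + 278x4 ≥ 530   (calcium)
  1x2 + 1x3 + 12x4 ≤ 14   (sugar)
  x1, x2, x3, x4 ≥ 0.
The cheapest feasible vertex uses only tofu, pasta, whole milk; chicken breast is not used. Binding constraints: carbohydrate, calcium, sugar.
Optimal quantities: tofu = 0.9329 servings, pasta = 0.4493 servings, whole milk = 1.051 servings.
Hence cost = 0.63·0.9329 + 0.33·0.4493 + 0.35·1.051 = $1.1038.

$1.10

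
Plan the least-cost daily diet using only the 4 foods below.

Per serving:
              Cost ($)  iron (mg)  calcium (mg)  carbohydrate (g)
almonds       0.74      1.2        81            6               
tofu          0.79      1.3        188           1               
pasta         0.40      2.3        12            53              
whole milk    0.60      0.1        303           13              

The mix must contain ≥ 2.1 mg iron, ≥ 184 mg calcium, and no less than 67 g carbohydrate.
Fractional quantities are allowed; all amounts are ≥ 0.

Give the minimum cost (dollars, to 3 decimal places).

Set it up as a linear program. Let x1 = servings of almonds, x2 = servings of tofu, x3 = servings of pasta, x4 = servings of whole milk.
Minimise 0.74x1 + 0.79x2 + 0.4x3 + 0.6x4 subject to:
  1.2x1 + 1.3x2 + 2.3x3 + 0.1x4 ≥ 2.1   (iron)
  81x1 + 188x2 + 12x3 + 303x4 ≥ 184   (calcium)
  6x1 + 1x2 + 53x3 + 13x4 ≥ 67   (carbohydrate)
  x1, x2, x3, x4 ≥ 0.
The minimum-cost mix takes nothing from almonds, tofu — only pasta, whole milk. There the calcium and carbohydrate constraints are tight.
That vertex is x3 = 1.126, x4 = 0.5627.
Hence cost = 0.4·1.126 + 0.6·0.5627 = $0.78802.

$0.788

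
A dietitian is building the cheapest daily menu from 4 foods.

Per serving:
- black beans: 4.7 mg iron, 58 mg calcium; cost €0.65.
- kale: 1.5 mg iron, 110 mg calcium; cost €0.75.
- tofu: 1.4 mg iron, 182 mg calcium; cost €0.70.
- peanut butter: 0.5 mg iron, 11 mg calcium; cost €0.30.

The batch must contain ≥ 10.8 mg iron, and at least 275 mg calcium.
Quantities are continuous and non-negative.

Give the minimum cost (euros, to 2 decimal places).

€1.93

Let x1 = servings of black beans, x2 = servings of kale, x3 = servings of tofu, x4 = servings of peanut butter.
Minimise 0.65x1 + 0.75x2 + 0.7x3 + 0.3x4 with:
  4.7x1 + 1.5x2 + 1.4x3 + 0.5x4 ≥ 10.8   (iron)
  58x1 + 110x2 + 182x3 + 11x4 ≥ 275   (calcium)
  x1, x2, x3, x4 ≥ 0.
The minimum-cost mix takes nothing from kale, peanut butter — only black beans, tofu. Binding constraints: iron and calcium.
Optimal quantities: black beans = 2.042 servings, tofu = 0.8604 servings.
Total cost: 0.65·2.042 + 0.7·0.8604 = 1.9296.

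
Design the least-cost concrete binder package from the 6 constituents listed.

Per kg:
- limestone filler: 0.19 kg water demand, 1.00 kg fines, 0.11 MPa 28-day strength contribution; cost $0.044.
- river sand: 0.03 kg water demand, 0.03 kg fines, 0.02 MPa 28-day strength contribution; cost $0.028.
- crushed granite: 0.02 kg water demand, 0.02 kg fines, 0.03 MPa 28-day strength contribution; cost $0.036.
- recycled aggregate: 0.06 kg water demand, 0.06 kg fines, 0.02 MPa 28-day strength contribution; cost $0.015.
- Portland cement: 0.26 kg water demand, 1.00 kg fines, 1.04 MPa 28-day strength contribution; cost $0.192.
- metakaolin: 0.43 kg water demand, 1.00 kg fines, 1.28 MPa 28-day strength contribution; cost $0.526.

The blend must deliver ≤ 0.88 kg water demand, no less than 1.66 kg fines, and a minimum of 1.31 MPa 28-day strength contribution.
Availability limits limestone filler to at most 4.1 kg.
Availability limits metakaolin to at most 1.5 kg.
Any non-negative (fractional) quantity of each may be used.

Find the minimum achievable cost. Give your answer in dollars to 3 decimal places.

This is a linear program. Let x1 = kg of limestone filler, x2 = kg of river sand, x3 = kg of crushed granite, x4 = kg of recycled aggregate, x5 = kg of Portland cement, x6 = kg of metakaolin.
Minimise 0.044x1 + 0.028x2 + 0.036x3 + 0.015x4 + 0.192x5 + 0.526x6 subject to:
  0.19x1 + 0.03x2 + 0.02x3 + 0.06x4 + 0.26x5 + 0.43x6 ≤ 0.88   (water demand)
  1x1 + 0.03x2 + 0.02x3 + 0.06x4 + 1x5 + 1x6 ≥ 1.66   (fines)
  0.11x1 + 0.02x2 + 0.03x3 + 0.02x4 + 1.04x5 + 1.28x6 ≥ 1.31   (28-day strength contribution)
  x1 ≤ 4.1
  x6 ≤ 1.5
  x1, x2, x3, x4, x5, x6 ≥ 0.
At the optimum only limestone filler, Portland cement are positive (river sand, crushed granite, recycled aggregate, metakaolin = 0). Binding constraints: fines and 28-day strength contribution.
Solving gives x1 = 0.4477, x5 = 1.212.
Cost = 0.044·0.4477 + 0.192·1.212 = 0.25240.

$0.252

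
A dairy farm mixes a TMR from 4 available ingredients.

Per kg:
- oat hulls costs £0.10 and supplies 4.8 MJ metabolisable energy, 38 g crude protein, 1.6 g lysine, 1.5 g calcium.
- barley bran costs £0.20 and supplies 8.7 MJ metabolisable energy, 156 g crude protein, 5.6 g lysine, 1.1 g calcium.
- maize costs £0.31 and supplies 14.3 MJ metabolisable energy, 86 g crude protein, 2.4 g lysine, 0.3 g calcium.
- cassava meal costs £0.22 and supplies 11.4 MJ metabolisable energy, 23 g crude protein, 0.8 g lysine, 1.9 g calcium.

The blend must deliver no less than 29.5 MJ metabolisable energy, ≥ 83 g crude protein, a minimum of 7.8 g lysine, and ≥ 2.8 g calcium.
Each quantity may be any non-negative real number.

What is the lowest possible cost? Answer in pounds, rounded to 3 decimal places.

Set it up as a linear program. Let x1 = kg of oat hulls, x2 = kg of barley bran, x3 = kg of maize, x4 = kg of cassava meal.
Minimize 0.1x1 + 0.2x2 + 0.31x3 + 0.22x4 subject to:
  4.8x1 + 8.7x2 + 14.3x3 + 11.4x4 ≥ 29.5   (metabolisable energy)
  38x1 + 156x2 + 86x3 + 23x4 ≥ 83   (crude protein)
  1.6x1 + 5.6x2 + 2.4x3 + 0.8x4 ≥ 7.8   (lysine)
  1.5x1 + 1.1x2 + 0.3x3 + 1.9x4 ≥ 2.8   (calcium)
  x1, x2, x3, x4 ≥ 0.
The minimum-cost mix takes nothing from barley bran, maize — only oat hulls, cassava meal. There the metabolisable energy and lysine constraints are tight.
So oat hulls = 4.536 kg, cassava meal = 0.6778 kg.
Hence cost = 0.1·4.536 + 0.22·0.6778 = £0.60272.

£0.603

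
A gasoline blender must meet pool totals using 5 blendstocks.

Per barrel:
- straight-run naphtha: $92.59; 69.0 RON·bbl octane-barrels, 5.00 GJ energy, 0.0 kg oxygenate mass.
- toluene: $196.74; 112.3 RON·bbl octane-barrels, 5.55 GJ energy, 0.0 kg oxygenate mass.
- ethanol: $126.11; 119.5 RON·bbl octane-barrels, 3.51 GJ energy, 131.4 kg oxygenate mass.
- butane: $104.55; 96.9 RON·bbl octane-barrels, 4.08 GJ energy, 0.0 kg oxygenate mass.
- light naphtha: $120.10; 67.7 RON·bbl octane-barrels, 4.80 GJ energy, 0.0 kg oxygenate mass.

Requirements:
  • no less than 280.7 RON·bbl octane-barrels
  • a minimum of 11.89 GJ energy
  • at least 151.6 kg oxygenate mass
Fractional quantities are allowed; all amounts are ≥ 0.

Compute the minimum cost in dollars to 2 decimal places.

Set it up as a linear program. Let x1 = barrels of straight-run naphtha, x2 = barrels of toluene, x3 = barrels of ethanol, x4 = barrels of butane, x5 = barrels of light naphtha.
Minimize 92.59x1 + 196.74x2 + 126.11x3 + 104.55x4 + 120.1x5 with:
  69x1 + 112.3x2 + 119.5x3 + 96.9x4 + 67.7x5 ≥ 280.7   (octane-barrels)
  5x1 + 5.55x2 + 3.51x3 + 4.08x4 + 4.8x5 ≥ 11.89   (energy)
  131.4x3 ≥ 151.6   (oxygenate mass)
  x1, x2, x3, x4, x5 ≥ 0.
At the optimum only straight-run naphtha, ethanol, butane are positive (toluene, light naphtha = 0). There the octane-barrels, energy, oxygenate mass constraints are tight.
That vertex is x1 = 0.87197, x3 = 1.1537, x4 = 0.85308.
Hence cost = 92.59·0.87197 + 126.11·1.1537 + 104.55·0.85308 = $315.4183.

$315.42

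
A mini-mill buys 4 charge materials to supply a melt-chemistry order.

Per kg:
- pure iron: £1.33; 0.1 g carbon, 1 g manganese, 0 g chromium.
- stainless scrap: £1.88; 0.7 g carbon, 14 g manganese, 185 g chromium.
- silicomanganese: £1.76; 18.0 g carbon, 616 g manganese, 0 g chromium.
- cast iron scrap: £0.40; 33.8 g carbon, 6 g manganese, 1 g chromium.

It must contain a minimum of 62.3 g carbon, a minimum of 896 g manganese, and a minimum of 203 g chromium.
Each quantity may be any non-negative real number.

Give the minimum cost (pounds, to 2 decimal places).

£4.98

Set it up as a linear program. Let x1 = kg of pure iron, x2 = kg of stainless scrap, x3 = kg of silicomanganese, x4 = kg of cast iron scrap.
min 1.33x1 + 1.88x2 + 1.76x3 + 0.4x4 s.t.:
  0.1x1 + 0.7x2 + 18x3 + 33.8x4 ≥ 62.3   (carbon)
  1x1 + 14x2 + 616x3 + 6x4 ≥ 896   (manganese)
  185x2 + 1x4 ≥ 203   (chromium)
  x1, x2, x3, x4 ≥ 0.
The cheapest feasible vertex uses only stainless scrap, silicomanganese, cast iron scrap; pure iron is not used. There the carbon, manganese, chromium constraints are tight.
Optimal quantities: stainless scrap = 1.092 kg, silicomanganese = 1.419 kg, cast iron scrap = 1.065 kg.
Objective = 1.88·1.092 + 1.76·1.419 + 0.4·1.065 = 4.9764.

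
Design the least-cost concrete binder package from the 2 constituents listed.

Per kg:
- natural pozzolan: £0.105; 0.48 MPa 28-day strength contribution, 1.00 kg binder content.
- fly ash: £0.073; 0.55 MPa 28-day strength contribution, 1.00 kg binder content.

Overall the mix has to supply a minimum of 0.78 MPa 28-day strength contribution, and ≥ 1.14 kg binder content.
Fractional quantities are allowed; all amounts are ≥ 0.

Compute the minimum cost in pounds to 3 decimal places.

£0.104

Let x1 = kg of natural pozzolan, x2 = kg of fly ash.
Minimize 0.105x1 + 0.073x2 s.t.:
  0.48x1 + 0.55x2 ≥ 0.78   (28-day strength contribution)
  1x1 + 1x2 ≥ 1.14   (binder content)
  x1, x2 ≥ 0.
The minimum-cost mix takes nothing from natural pozzolan — only fly ash. Binding constraint: 28-day strength contribution.
Solving gives x2 = 1.418.
Total cost: 0.073·1.418 = 0.10351.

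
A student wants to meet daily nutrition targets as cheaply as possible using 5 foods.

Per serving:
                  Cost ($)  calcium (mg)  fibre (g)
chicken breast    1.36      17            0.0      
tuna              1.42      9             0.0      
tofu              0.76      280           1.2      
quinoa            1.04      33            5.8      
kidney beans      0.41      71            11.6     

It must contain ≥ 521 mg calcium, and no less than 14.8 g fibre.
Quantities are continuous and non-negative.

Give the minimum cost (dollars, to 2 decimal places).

$1.66

Treat it as an LP. Let x1 = servings of chicken breast, x2 = servings of tuna, x3 = servings of tofu, x4 = servings of quinoa, x5 = servings of kidney beans.
Minimize 1.36x1 + 1.42x2 + 0.76x3 + 1.04x4 + 0.41x5 s.t.:
  17x1 + 9x2 + 280x3 + 33x4 + 71x5 ≥ 521   (calcium)
  1.2x3 + 5.8x4 + 11.6x5 ≥ 14.8   (fibre)
  x1, x2, x3, x4, x5 ≥ 0.
At the optimum only tofu, kidney beans are positive (chicken breast, tuna, quinoa = 0). There the calcium and fibre constraints are tight.
So tofu = 1.579 servings, kidney beans = 1.113 servings.
Cost = 0.76·1.579 + 0.41·1.113 = 1.6564.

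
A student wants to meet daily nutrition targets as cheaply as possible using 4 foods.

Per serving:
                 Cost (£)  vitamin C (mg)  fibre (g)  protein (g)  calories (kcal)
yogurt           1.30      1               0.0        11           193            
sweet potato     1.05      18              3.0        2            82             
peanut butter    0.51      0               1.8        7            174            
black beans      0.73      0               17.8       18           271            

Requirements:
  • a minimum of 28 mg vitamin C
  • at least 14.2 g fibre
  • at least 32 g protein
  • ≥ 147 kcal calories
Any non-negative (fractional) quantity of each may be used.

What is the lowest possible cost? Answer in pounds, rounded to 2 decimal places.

£2.80

Let x1 = servings of yogurt, x2 = servings of sweet potato, x3 = servings of peanut butter, x4 = servings of black beans.
Minimize 1.3x1 + 1.05x2 + 0.51x3 + 0.73x4 s.t.:
  1x1 + 18x2 ≥ 28   (vitamin C)
  3x2 + 1.8x3 + 17.8x4 ≥ 14.2   (fibre)
  11x1 + 2x2 + 7x3 + 18x4 ≥ 32   (protein)
  193x1 + 82x2 + 174x3 + 271x4 ≥ 147   (calories)
  x1, x2, x3, x4 ≥ 0.
The optimal basis is {sweet potato, black beans}; yogurt, peanut butter drop out. There the vitamin C and protein constraints are tight.
Optimal quantities: sweet potato = 1.5556 servings, black beans = 1.6049 servings.
Cost = 1.05·1.5556 + 0.73·1.6049 = 2.80496.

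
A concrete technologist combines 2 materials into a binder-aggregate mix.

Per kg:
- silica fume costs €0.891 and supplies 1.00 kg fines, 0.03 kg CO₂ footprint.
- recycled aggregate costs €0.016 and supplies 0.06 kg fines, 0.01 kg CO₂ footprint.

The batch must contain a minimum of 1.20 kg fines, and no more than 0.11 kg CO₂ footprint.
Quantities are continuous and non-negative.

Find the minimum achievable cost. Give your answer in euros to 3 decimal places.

€0.731

Treat it as an LP. Let x1 = kg of silica fume, x2 = kg of recycled aggregate.
Minimize 0.891x1 + 0.016x2 subject to:
  1x1 + 0.06x2 ≥ 1.2   (fines)
  0.03x1 + 0.01x2 ≤ 0.11   (CO₂ footprint)
  x1, x2 ≥ 0.
Both inputs are positive at the optimum. There the fines and CO₂ footprint constraints are tight.
So silica fume = 0.6585 kg, recycled aggregate = 9.024 kg.
Cost = 0.891·0.6585 + 0.016·9.024 = 0.73111.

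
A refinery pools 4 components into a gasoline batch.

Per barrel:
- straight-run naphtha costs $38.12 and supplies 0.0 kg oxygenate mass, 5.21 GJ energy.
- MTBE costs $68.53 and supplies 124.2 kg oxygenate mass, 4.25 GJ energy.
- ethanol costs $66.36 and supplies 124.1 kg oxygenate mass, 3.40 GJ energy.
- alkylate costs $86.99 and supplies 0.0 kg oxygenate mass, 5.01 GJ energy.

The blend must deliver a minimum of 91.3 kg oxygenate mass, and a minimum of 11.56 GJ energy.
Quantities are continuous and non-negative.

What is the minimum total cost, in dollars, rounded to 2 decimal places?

$112.10

This is a linear program. Let x1 = barrels of straight-run naphtha, x2 = barrels of MTBE, x3 = barrels of ethanol, x4 = barrels of alkylate.
min 38.12x1 + 68.53x2 + 66.36x3 + 86.99x4 s.t.:
  124.2x2 + 124.1x3 ≥ 91.3   (oxygenate mass)
  5.21x1 + 4.25x2 + 3.4x3 + 5.01x4 ≥ 11.56   (energy)
  x1, x2, x3, x4 ≥ 0.
The minimum-cost mix takes nothing from ethanol, alkylate — only straight-run naphtha, MTBE. There the oxygenate mass and energy constraints are tight.
Optimal quantities: straight-run naphtha = 1.6192 barrels, MTBE = 0.7351 barrels.
Hence cost = 38.12·1.6192 + 68.53·0.7351 = $112.1003.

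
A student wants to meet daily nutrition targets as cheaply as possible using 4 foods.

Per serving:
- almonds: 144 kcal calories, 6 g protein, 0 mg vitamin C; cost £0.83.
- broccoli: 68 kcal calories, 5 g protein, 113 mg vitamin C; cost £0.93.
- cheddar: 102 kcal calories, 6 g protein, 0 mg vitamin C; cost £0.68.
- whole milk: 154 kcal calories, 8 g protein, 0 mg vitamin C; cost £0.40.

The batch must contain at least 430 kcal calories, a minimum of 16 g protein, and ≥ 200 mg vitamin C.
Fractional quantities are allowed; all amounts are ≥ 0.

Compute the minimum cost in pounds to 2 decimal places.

£2.45

This is a linear program. Let x1 = servings of almonds, x2 = servings of broccoli, x3 = servings of cheddar, x4 = servings of whole milk.
Minimize 0.83x1 + 0.93x2 + 0.68x3 + 0.4x4 with:
  144x1 + 68x2 + 102x3 + 154x4 ≥ 430   (calories)
  6x1 + 5x2 + 6x3 + 8x4 ≥ 16   (protein)
  113x2 ≥ 200   (vitamin C)
  x1, x2, x3, x4 ≥ 0.
The minimum-cost mix takes nothing from almonds, cheddar — only broccoli, whole milk. The calories and vitamin C requirements are met with equality.
Optimal quantities: broccoli = 1.77 servings, whole milk = 2.011 servings.
Cost = 0.93·1.77 + 0.4·2.011 = 2.4505.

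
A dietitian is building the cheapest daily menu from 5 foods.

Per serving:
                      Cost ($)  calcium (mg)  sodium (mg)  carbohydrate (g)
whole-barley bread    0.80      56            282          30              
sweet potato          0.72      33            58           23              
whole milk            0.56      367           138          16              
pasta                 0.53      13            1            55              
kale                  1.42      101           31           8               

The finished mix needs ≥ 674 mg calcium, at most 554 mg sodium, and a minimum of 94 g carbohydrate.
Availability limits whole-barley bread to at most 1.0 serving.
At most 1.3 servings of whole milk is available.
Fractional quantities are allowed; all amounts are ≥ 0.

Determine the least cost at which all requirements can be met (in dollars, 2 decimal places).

$3.72

Set it up as a linear program. Let x1 = servings of whole-barley bread, x2 = servings of sweet potato, x3 = servings of whole milk, x4 = servings of pasta, x5 = servings of kale.
Minimize 0.8x1 + 0.72x2 + 0.56x3 + 0.53x4 + 1.42x5 with:
  56x1 + 33x2 + 367x3 + 13x4 + 101x5 ≥ 674   (calcium)
  282x1 + 58x2 + 138x3 + 1x4 + 31x5 ≤ 554   (sodium)
  30x1 + 23x2 + 16x3 + 55x4 + 8x5 ≥ 94   (carbohydrate)
  x1 ≤ 1
  x3 ≤ 1.3
  x1, x2, x3, x4, x5 ≥ 0.
The optimal basis is {whole-barley bread, whole milk, pasta, kale}; sweet potato drops out. The calcium, carbohydrate, the whole-barley bread cap, the whole milk cap requirements are met with equality.
So whole-barley bread = 1 serving, whole milk = 1.3 servings, pasta = 0.5937 servings, kale = 1.319 servings.
Hence cost = 0.8·1 + 0.56·1.3 + 0.53·0.5937 + 1.42·1.319 = $3.7156.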